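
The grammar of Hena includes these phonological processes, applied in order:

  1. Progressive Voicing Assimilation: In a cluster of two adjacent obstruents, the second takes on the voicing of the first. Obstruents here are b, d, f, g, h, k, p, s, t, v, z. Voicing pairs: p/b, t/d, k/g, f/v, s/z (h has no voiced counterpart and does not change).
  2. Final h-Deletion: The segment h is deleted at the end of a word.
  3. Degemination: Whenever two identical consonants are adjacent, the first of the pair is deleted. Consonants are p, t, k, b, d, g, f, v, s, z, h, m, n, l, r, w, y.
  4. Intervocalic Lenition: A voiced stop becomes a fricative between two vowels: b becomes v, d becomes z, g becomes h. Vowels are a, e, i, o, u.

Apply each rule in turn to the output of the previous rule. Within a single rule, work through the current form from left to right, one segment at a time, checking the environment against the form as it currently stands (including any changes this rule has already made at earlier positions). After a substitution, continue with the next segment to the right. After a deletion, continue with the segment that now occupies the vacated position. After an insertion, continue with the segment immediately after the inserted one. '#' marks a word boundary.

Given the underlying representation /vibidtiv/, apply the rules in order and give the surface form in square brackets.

[viviziv]

1 Progressive Voicing Assimilation: [vibidtiv] → [vibiddiv]
2 Final h-Deletion: no change — [vibiddiv]
3 Degemination: [vibiddiv] → [vibidiv]
4 Intervocalic Lenition: [vibidiv] → [viviziv]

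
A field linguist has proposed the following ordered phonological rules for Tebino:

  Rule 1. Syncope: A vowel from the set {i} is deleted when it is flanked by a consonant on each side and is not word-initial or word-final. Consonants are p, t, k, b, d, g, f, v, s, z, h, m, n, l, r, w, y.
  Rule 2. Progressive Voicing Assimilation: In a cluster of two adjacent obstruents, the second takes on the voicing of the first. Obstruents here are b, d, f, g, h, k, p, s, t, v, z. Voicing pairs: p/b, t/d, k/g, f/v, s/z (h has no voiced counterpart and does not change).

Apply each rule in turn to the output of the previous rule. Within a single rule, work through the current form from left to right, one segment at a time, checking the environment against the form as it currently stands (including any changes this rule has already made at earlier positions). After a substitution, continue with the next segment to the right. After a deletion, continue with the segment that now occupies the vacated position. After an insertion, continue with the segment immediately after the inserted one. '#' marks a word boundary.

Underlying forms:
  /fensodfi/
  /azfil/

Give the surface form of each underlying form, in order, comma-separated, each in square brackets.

[fensodvi], [azvl]

/fensodfi/:
  Rule 1 Syncope: no change — [fensodfi]
  Rule 2 Progressive Voicing Assimilation: [fensodfi] → [fensodvi]
/azfil/:
  Rule 1 Syncope: [azfil] → [azfl]
  Rule 2 Progressive Voicing Assimilation: [azfl] → [azvl]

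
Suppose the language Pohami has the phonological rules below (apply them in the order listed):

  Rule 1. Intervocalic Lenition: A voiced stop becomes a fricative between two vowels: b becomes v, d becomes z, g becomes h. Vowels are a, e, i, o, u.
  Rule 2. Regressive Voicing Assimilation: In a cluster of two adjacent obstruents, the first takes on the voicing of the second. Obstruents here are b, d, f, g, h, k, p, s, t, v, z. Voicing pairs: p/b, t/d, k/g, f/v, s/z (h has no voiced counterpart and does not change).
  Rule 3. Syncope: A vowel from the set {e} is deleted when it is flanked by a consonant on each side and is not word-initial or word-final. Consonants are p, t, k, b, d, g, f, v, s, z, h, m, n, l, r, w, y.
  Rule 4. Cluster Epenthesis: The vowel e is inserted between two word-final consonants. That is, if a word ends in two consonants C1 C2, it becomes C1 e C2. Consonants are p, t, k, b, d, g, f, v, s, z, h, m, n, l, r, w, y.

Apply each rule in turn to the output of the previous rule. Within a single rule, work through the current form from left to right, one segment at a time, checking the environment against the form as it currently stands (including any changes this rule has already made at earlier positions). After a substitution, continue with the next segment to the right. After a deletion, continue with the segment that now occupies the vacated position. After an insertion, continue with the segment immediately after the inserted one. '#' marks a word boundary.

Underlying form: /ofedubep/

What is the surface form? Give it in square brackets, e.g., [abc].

Rule 1 Intervocalic Lenition: [ofedubep] → [ofezuvep]
Rule 2 Regressive Voicing Assimilation: no change — [ofezuvep]
Rule 3 Syncope: [ofezuvep] → [ofzuvp]
Rule 4 Cluster Epenthesis: [ofzuvp] → [ofzuvep]

[ofzuvep]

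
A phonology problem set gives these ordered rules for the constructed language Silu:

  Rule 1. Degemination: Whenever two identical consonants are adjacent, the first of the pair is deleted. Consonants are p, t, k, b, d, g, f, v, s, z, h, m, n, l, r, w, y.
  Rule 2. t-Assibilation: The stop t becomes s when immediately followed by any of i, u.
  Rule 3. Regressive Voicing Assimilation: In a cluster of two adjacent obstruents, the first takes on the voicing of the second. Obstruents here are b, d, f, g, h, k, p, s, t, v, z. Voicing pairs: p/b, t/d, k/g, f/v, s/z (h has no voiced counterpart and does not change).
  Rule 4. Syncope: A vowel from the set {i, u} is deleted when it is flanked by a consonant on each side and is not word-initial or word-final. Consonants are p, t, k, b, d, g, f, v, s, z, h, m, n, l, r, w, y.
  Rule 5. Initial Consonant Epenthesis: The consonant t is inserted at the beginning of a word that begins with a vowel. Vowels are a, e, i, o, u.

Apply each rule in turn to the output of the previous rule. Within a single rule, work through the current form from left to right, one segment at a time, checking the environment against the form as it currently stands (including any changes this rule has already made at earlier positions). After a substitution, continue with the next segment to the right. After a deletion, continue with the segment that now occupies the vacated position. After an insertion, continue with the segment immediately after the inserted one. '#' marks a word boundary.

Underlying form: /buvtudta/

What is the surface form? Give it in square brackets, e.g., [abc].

[bfstta]

Rule 1 Degemination: no change — [buvtudta]
Rule 2 t-Assibilation: [buvtudta] → [buvsudta]
Rule 3 Regressive Voicing Assimilation: [buvsudta] → [bufsutta]
Rule 4 Syncope: [bufsutta] → [bfstta]
Rule 5 Initial Consonant Epenthesis: no change — [bfstta]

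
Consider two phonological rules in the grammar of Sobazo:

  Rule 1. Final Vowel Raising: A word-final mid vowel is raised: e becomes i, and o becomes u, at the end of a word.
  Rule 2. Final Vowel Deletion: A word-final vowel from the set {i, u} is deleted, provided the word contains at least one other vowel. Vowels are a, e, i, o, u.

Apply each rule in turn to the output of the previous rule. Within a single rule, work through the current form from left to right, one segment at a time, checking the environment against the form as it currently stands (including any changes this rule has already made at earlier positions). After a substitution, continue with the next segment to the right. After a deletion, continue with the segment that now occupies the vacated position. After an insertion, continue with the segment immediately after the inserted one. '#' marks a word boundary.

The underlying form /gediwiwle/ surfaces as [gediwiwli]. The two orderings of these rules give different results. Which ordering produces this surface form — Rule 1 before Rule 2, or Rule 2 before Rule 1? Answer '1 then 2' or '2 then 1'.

2 then 1

Order 1 then 2:
  1 Final Vowel Raising: [gediwiwle] → [gediwiwli]
  2 Final Vowel Deletion: [gediwiwli] → [gediwiwl]
  result: [gediwiwl]
Order 2 then 1:
  2 Final Vowel Deletion: no change — [gediwiwle]
  1 Final Vowel Raising: [gediwiwle] → [gediwiwli]
  result: [gediwiwli]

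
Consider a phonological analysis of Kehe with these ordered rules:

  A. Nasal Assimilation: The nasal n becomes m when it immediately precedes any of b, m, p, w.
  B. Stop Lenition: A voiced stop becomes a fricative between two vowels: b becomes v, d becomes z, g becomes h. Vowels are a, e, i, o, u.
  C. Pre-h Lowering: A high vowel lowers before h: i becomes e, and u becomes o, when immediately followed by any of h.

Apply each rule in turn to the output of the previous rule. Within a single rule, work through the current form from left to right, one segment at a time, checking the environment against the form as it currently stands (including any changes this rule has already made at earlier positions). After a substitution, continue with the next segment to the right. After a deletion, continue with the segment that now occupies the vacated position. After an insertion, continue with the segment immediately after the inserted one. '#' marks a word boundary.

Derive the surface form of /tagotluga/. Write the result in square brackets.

[tahotloha]

A Nasal Assimilation: no change — [tagotluga]
B Stop Lenition: [tagotluga] → [tahotluha]
C Pre-h Lowering: [tahotluha] → [tahotloha]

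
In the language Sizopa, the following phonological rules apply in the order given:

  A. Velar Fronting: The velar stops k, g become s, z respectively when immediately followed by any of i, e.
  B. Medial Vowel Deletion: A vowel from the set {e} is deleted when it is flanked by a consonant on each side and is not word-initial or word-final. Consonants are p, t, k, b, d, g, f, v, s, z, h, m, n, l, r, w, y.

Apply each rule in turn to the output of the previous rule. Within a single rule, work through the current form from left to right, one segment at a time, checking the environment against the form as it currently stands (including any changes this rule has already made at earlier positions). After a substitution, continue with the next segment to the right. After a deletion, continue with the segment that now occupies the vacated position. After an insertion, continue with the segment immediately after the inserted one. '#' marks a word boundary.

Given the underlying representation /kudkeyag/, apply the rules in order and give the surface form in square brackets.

[kudsyag]

A Velar Fronting: [kudkeyag] → [kudseyag]
B Medial Vowel Deletion: [kudseyag] → [kudsyag]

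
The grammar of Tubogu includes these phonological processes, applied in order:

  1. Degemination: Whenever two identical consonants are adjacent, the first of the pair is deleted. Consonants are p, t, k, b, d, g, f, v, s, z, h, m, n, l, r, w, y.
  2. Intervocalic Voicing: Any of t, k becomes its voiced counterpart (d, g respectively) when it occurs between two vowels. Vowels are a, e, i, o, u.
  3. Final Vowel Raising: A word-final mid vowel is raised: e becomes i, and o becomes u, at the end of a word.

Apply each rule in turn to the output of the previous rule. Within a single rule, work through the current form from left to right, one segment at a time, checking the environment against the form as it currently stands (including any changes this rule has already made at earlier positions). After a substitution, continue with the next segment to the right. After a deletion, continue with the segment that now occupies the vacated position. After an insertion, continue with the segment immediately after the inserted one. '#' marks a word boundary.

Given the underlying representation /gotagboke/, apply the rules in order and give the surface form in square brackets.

[godagbogi]

1 Degemination: no change — [gotagboke]
2 Intervocalic Voicing: [gotagboke] → [godagboge]
3 Final Vowel Raising: [godagboge] → [godagbogi]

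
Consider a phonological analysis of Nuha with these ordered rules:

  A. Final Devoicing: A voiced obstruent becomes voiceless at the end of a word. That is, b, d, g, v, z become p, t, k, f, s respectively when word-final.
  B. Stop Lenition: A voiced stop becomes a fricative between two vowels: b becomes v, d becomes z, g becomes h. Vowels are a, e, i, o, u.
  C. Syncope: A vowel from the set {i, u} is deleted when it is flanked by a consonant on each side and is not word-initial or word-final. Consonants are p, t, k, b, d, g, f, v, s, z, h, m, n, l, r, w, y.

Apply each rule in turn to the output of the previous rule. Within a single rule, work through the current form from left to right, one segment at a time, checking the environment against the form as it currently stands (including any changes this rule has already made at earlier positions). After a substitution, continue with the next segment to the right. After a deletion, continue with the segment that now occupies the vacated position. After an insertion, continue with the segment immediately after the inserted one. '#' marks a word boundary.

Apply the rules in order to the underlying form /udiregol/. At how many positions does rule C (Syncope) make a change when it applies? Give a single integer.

A Final Devoicing: no change — [udiregol]
B Stop Lenition: [udiregol] → [uzirehol]
C Syncope: [uzirehol] → [uzrehol]
Rule C changed 1 position(s).

1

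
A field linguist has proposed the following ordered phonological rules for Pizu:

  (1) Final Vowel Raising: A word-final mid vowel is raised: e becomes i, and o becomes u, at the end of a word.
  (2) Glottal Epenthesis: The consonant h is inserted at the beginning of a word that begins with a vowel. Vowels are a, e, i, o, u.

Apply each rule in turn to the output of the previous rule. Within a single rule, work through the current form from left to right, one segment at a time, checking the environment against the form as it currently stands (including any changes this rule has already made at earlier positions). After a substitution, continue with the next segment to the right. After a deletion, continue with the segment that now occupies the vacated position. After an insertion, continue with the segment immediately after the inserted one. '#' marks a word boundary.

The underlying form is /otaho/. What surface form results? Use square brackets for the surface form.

(1) Final Vowel Raising: [otaho] → [otahu]
(2) Glottal Epenthesis: [otahu] → [hotahu]

[hotahu]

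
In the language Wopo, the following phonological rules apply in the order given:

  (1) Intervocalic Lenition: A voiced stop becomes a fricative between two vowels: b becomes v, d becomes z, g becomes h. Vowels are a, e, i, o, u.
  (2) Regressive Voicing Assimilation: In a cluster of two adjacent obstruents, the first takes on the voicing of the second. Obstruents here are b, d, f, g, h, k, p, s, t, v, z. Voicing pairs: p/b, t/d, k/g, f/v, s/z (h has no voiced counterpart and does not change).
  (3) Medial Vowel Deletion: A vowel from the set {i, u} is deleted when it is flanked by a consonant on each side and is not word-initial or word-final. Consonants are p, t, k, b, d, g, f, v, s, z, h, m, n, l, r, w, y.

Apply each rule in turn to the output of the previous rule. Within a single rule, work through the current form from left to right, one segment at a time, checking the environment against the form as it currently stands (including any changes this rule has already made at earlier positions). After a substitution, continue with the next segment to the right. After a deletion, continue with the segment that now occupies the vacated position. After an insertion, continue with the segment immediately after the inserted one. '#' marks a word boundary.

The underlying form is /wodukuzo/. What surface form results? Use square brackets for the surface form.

[wozkzo]

(1) Intervocalic Lenition: [wodukuzo] → [wozukuzo]
(2) Regressive Voicing Assimilation: no change — [wozukuzo]
(3) Medial Vowel Deletion: [wozukuzo] → [wozkzo]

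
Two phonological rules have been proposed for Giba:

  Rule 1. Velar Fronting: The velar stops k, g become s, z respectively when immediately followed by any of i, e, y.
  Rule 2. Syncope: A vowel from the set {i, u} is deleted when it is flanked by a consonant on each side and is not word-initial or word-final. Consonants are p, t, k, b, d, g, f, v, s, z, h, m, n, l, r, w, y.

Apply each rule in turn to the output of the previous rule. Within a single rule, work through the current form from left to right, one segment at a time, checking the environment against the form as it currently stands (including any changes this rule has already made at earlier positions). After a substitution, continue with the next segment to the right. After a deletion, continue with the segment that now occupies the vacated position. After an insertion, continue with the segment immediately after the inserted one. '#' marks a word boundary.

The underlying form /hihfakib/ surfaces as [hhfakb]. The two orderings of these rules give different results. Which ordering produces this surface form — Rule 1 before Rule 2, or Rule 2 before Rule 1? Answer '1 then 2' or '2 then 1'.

Order 1 then 2:
  1 Velar Fronting: [hihfakib] → [hihfasib]
  2 Syncope: [hihfasib] → [hhfasb]
  result: [hhfasb]
Order 2 then 1:
  2 Syncope: [hihfakib] → [hhfakb]
  1 Velar Fronting: no change — [hhfakb]
  result: [hhfakb]

2 then 1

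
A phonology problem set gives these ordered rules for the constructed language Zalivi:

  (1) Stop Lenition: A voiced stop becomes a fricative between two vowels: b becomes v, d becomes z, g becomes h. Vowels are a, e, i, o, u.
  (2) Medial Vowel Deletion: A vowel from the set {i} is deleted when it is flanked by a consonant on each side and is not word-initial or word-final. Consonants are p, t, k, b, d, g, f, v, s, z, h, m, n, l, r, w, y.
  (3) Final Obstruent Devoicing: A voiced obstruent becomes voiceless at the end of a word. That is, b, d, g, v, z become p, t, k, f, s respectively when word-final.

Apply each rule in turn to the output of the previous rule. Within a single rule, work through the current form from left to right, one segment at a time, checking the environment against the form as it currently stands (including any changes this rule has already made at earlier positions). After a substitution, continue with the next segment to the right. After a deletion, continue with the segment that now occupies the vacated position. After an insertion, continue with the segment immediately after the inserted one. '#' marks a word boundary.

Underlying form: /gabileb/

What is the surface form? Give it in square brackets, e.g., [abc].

[gavlep]

(1) Stop Lenition: [gabileb] → [gavileb]
(2) Medial Vowel Deletion: [gavileb] → [gavleb]
(3) Final Obstruent Devoicing: [gavleb] → [gavlep]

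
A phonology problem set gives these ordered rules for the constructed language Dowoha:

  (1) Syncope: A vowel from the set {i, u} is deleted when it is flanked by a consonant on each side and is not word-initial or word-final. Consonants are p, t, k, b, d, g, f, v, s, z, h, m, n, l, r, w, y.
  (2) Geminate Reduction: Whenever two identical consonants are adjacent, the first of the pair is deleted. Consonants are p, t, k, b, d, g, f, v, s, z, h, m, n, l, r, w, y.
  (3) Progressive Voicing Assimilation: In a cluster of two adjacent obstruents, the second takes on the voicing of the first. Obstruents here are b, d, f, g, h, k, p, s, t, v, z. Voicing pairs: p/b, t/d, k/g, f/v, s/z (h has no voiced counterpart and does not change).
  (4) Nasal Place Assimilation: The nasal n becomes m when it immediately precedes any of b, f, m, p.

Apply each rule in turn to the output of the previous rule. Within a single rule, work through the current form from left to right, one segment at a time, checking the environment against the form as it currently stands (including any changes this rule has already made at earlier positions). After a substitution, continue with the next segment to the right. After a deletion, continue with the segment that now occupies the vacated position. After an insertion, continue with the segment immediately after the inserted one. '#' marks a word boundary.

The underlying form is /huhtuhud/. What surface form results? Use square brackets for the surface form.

[htht]

(1) Syncope: [huhtuhud] → [hhthd]
(2) Geminate Reduction: [hhthd] → [hthd]
(3) Progressive Voicing Assimilation: [hthd] → [htht]
(4) Nasal Place Assimilation: no change — [htht]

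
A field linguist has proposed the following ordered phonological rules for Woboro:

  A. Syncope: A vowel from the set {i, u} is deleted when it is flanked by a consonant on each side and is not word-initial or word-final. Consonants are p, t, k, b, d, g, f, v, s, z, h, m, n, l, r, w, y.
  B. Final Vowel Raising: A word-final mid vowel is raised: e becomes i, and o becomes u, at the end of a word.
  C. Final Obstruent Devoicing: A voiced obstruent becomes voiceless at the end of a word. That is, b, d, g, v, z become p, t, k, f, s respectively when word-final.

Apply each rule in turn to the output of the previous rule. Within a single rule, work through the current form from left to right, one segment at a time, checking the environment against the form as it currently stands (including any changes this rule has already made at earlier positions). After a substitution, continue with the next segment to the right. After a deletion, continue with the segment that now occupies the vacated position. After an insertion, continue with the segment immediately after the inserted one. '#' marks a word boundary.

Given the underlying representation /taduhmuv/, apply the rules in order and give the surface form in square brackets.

A Syncope: [taduhmuv] → [tadhmv]
B Final Vowel Raising: no change — [tadhmv]
C Final Obstruent Devoicing: [tadhmv] → [tadhmf]

[tadhmf]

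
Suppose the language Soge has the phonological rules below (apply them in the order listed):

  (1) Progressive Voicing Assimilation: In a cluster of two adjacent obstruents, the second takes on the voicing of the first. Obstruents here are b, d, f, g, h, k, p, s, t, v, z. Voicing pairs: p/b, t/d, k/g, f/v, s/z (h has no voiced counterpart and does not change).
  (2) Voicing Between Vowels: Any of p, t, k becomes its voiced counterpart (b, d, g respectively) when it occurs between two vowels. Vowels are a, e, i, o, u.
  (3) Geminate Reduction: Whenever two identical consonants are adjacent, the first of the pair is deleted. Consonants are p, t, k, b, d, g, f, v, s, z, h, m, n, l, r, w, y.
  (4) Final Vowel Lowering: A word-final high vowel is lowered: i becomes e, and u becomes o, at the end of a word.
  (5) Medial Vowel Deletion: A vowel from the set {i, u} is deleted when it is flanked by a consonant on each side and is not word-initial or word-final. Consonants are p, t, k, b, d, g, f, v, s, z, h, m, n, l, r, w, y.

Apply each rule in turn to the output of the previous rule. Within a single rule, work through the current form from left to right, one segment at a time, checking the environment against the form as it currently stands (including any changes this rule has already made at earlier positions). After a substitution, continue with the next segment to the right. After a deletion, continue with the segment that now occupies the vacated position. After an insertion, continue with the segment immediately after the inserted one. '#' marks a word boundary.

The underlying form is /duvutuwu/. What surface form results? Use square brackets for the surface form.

[dvdwo]

(1) Progressive Voicing Assimilation: no change — [duvutuwu]
(2) Voicing Between Vowels: [duvutuwu] → [duvuduwu]
(3) Geminate Reduction: no change — [duvuduwu]
(4) Final Vowel Lowering: [duvuduwu] → [duvuduwo]
(5) Medial Vowel Deletion: [duvuduwo] → [dvdwo]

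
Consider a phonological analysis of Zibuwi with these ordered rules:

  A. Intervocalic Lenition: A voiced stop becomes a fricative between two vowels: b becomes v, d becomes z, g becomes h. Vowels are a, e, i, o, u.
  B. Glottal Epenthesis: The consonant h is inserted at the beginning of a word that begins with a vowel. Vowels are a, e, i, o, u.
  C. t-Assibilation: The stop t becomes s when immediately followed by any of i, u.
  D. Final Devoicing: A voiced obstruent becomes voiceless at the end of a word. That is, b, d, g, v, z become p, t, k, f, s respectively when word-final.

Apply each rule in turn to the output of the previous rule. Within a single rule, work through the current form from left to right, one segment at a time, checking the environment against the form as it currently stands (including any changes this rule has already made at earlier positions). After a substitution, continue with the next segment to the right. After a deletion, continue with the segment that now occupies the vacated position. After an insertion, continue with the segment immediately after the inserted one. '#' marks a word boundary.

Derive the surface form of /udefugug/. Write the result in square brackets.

[huzefuhuk]

A Intervocalic Lenition: [udefugug] → [uzefuhug]
B Glottal Epenthesis: [uzefuhug] → [huzefuhug]
C t-Assibilation: no change — [huzefuhug]
D Final Devoicing: [huzefuhug] → [huzefuhuk]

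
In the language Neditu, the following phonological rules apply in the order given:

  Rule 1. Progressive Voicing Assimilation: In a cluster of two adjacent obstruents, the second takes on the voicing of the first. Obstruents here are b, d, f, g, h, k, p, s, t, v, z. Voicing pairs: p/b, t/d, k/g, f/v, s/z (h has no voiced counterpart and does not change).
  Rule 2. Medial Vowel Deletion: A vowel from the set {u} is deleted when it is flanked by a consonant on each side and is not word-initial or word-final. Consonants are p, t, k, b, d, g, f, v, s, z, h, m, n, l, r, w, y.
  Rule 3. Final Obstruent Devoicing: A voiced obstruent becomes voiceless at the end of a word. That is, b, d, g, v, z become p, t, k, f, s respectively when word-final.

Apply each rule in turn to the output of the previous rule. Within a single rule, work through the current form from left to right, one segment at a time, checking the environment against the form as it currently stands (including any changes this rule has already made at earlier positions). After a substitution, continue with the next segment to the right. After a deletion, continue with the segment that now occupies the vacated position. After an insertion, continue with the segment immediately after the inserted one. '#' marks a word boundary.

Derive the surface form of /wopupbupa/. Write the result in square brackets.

[woppppa]

Rule 1 Progressive Voicing Assimilation: [wopupbupa] → [wopuppupa]
Rule 2 Medial Vowel Deletion: [wopuppupa] → [woppppa]
Rule 3 Final Obstruent Devoicing: no change — [woppppa]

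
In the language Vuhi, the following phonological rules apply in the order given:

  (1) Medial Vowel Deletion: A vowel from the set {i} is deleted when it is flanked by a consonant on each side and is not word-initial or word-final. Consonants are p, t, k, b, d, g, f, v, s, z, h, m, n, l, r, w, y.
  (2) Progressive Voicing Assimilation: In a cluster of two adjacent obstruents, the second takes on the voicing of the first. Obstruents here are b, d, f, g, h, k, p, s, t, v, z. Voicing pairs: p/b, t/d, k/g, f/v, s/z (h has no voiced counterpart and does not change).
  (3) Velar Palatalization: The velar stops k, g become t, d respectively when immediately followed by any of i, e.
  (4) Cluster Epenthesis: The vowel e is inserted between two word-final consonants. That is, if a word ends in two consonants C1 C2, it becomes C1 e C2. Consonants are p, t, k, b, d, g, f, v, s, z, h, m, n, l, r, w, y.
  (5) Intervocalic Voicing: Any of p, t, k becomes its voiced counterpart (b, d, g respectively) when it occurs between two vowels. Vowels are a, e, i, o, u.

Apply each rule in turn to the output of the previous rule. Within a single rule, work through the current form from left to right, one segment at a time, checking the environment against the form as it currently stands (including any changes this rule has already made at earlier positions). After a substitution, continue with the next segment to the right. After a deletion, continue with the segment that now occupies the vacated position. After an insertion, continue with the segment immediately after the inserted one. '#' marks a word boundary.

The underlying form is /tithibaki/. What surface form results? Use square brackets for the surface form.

(1) Medial Vowel Deletion: [tithibaki] → [tthbaki]
(2) Progressive Voicing Assimilation: [tthbaki] → [tthpaki]
(3) Velar Palatalization: [tthpaki] → [tthpati]
(4) Cluster Epenthesis: no change — [tthpati]
(5) Intervocalic Voicing: [tthpati] → [tthpadi]

[tthpadi]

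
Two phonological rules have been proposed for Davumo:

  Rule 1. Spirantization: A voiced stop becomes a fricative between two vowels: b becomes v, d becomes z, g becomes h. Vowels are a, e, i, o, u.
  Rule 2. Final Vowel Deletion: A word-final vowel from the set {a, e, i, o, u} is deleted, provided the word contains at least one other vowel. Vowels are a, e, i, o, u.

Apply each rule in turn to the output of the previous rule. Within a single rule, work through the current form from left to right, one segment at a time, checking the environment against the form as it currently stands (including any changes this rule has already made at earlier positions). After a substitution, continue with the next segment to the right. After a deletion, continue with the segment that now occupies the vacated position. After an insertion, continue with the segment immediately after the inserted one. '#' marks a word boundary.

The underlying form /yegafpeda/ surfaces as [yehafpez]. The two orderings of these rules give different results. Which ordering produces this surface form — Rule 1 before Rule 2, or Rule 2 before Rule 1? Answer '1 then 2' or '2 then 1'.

1 then 2

Order 1 then 2:
  1 Spirantization: [yegafpeda] → [yehafpeza]
  2 Final Vowel Deletion: [yehafpeza] → [yehafpez]
  result: [yehafpez]
Order 2 then 1:
  2 Final Vowel Deletion: [yegafpeda] → [yegafped]
  1 Spirantization: [yegafped] → [yehafped]
  result: [yehafped]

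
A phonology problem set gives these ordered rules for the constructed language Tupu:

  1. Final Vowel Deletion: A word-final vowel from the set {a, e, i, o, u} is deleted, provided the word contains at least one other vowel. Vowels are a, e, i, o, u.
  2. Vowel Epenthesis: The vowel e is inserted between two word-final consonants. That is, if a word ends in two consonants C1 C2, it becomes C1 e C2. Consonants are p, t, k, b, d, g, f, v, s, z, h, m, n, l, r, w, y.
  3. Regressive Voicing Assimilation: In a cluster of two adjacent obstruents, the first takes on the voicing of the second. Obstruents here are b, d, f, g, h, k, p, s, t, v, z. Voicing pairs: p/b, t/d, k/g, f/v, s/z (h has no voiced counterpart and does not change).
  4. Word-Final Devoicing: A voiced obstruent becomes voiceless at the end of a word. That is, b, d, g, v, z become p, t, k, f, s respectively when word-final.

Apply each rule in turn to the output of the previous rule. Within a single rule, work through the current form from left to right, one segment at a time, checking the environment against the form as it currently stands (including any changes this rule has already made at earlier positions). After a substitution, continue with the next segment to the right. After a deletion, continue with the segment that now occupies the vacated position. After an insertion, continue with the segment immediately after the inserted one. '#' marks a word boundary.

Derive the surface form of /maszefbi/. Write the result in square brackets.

1 Final Vowel Deletion: [maszefbi] → [maszefb]
2 Vowel Epenthesis: [maszefb] → [maszefeb]
3 Regressive Voicing Assimilation: [maszefeb] → [mazzefeb]
4 Word-Final Devoicing: [mazzefeb] → [mazzefep]

[mazzefep]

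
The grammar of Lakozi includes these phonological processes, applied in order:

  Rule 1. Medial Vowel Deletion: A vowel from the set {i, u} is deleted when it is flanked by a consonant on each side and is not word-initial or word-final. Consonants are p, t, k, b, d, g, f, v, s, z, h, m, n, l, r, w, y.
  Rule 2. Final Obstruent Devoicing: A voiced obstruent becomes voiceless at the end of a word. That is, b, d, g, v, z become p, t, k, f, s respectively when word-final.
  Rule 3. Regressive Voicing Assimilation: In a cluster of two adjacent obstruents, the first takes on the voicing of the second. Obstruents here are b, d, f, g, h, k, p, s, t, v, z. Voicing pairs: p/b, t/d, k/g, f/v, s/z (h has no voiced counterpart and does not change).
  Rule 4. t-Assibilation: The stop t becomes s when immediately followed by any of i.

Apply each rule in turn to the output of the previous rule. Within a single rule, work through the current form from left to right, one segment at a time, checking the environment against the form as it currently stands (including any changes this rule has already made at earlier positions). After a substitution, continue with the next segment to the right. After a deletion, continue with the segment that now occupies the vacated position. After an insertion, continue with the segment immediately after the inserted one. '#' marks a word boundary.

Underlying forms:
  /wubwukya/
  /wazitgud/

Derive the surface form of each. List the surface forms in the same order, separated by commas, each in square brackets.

[wbwkya], [wasdkt]

/wubwukya/:
  Rule 1 Medial Vowel Deletion: [wubwukya] → [wbwkya]
  Rule 2 Final Obstruent Devoicing: no change — [wbwkya]
  Rule 3 Regressive Voicing Assimilation: no change — [wbwkya]
  Rule 4 t-Assibilation: no change — [wbwkya]
/wazitgud/:
  Rule 1 Medial Vowel Deletion: [wazitgud] → [waztgd]
  Rule 2 Final Obstruent Devoicing: [waztgd] → [waztgt]
  Rule 3 Regressive Voicing Assimilation: [waztgt] → [wasdkt]
  Rule 4 t-Assibilation: no change — [wasdkt]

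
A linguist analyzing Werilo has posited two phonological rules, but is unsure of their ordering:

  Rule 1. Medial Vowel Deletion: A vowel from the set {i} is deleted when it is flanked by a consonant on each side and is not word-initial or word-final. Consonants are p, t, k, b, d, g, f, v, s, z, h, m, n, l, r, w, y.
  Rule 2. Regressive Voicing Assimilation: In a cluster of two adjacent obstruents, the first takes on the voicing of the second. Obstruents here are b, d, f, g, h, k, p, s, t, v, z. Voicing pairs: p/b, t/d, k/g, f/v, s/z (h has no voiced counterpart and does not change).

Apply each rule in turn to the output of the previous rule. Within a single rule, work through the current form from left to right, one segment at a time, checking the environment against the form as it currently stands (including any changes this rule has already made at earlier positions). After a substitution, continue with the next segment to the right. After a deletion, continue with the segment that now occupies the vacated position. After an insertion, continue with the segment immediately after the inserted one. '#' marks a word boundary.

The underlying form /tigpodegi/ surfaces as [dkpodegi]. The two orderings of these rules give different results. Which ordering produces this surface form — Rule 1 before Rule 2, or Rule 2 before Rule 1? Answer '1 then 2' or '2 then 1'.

1 then 2

Order 1 then 2:
  1 Medial Vowel Deletion: [tigpodegi] → [tgpodegi]
  2 Regressive Voicing Assimilation: [tgpodegi] → [dkpodegi]
  result: [dkpodegi]
Order 2 then 1:
  2 Regressive Voicing Assimilation: [tigpodegi] → [tikpodegi]
  1 Medial Vowel Deletion: [tikpodegi] → [tkpodegi]
  result: [tkpodegi]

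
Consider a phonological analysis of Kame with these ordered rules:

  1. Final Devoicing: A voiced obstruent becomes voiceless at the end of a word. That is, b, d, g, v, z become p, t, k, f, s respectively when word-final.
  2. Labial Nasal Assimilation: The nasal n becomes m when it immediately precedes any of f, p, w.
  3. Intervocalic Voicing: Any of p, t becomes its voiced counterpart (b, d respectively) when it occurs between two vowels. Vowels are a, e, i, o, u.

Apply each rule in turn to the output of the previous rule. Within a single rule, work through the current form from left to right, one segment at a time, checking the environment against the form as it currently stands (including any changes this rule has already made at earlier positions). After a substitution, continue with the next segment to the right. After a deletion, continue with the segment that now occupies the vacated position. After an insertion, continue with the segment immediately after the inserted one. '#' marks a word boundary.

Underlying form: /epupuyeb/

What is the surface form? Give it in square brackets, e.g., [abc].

[ebubuyep]

1 Final Devoicing: [epupuyeb] → [epupuyep]
2 Labial Nasal Assimilation: no change — [epupuyep]
3 Intervocalic Voicing: [epupuyep] → [ebubuyep]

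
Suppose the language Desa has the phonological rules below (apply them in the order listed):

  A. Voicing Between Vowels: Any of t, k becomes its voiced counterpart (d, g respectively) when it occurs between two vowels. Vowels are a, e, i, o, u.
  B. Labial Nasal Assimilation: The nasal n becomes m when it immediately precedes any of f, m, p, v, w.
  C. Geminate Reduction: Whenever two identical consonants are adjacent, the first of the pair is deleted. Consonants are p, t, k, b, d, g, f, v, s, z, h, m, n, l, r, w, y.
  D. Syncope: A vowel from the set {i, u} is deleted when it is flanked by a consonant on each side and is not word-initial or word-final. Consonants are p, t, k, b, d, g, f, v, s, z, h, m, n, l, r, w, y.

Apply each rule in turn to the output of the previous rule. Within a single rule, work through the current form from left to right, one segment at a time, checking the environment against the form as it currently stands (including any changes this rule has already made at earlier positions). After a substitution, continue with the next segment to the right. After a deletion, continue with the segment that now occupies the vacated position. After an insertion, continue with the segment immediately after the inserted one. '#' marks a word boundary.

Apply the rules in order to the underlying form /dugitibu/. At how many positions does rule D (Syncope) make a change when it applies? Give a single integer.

A Voicing Between Vowels: [dugitibu] → [dugidibu]
B Labial Nasal Assimilation: no change — [dugidibu]
C Geminate Reduction: no change — [dugidibu]
D Syncope: [dugidibu] → [dgdbu]
Rule D changed 3 position(s).

3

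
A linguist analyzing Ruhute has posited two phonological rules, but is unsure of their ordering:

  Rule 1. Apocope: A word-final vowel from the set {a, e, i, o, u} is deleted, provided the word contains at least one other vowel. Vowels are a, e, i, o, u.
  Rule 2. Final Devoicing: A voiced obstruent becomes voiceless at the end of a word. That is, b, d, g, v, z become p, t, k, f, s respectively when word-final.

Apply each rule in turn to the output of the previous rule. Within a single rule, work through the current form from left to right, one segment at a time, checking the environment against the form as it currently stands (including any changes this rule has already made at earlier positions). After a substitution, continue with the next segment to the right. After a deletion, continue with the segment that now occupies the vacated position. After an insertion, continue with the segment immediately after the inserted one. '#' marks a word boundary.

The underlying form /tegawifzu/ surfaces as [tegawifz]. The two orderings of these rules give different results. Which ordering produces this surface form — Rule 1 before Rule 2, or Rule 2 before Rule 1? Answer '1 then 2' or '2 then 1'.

2 then 1

Order 1 then 2:
  1 Apocope: [tegawifzu] → [tegawifz]
  2 Final Devoicing: [tegawifz] → [tegawifs]
  result: [tegawifs]
Order 2 then 1:
  2 Final Devoicing: no change — [tegawifzu]
  1 Apocope: [tegawifzu] → [tegawifz]
  result: [tegawifz]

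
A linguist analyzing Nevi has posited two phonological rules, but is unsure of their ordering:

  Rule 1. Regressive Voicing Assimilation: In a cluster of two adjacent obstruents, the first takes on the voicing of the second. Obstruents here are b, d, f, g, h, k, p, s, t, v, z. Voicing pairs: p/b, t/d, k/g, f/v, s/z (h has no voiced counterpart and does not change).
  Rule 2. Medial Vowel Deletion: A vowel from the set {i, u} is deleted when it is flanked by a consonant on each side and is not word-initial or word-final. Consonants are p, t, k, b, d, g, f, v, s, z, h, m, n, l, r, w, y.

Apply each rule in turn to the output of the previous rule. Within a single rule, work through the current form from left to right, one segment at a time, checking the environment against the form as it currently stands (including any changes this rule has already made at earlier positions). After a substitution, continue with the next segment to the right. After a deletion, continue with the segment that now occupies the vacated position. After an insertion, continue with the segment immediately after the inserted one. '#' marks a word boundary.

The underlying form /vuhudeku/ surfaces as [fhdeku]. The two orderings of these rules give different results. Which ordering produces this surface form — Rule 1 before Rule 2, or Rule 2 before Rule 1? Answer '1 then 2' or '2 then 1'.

Order 1 then 2:
  1 Regressive Voicing Assimilation: no change — [vuhudeku]
  2 Medial Vowel Deletion: [vuhudeku] → [vhdeku]
  result: [vhdeku]
Order 2 then 1:
  2 Medial Vowel Deletion: [vuhudeku] → [vhdeku]
  1 Regressive Voicing Assimilation: [vhdeku] → [fhdeku]
  result: [fhdeku]

2 then 1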